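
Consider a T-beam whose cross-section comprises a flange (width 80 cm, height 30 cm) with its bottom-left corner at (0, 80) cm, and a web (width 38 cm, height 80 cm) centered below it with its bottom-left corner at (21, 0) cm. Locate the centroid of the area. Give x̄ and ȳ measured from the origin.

x̄ = 40.00 cm, ȳ = 64.26 cm

web: A = 38 × 80 = 3040.00, centroid at (40.00, 40.00).
flange: A = 80 × 30 = 2400.00, centroid at (40.00, 95.00).
ΣA = 5440.00 cm², ΣAx̄ = 217600.00 cm³, ΣAȳ = 349600.00 cm³.
x̄ = 217600.00/5440.00 = 40.00 cm; ȳ = 349600.00/5440.00 = 64.26 cm.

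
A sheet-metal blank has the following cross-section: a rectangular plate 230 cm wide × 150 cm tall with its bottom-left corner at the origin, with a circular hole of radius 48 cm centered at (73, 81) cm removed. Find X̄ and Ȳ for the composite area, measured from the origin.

X̄ = 126.15 cm, Ȳ = 73.41 cm

plate: A = 230 × 150 = 34500.00, centroid at (115.00, 75.00).
hole: A = −π·48² = -7238.23, centroid at (73.00, 81.00).
ΣA = 27261.77 cm², ΣAX̄ = 3439109.25 cm³, ΣAȲ = 2001203.41 cm³.
X̄ = 3439109.25/27261.77 = 126.15 cm; Ȳ = 2001203.41/27261.77 = 73.41 cm.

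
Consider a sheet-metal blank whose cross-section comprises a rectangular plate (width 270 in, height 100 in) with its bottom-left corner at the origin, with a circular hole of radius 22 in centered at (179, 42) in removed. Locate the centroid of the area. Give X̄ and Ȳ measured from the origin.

X̄ = 132.37 in, Ȳ = 50.48 in

plate: A = 270 × 100 = 27000.00, centroid at (135.00, 50.00).
hole: A = −π·22² = -1520.53, centroid at (179.00, 42.00).
ΣA = 25479.47 in²
ΣAX̄ = (27000.00)(135.00) + (-1520.53)(179.00) = 3372824.98 in³
ΣAȲ = (27000.00)(50.00) + (-1520.53)(42.00) = 1286137.70 in³
X̄ = 3372824.98 / 25479.47 = 132.37 in
Ȳ = 1286137.70 / 25479.47 = 50.48 in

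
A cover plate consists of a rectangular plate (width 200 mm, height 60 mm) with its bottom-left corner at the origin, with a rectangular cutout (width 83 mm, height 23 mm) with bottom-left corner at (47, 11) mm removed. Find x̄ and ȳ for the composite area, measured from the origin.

x̄ = 102.18 mm, ȳ = 31.42 mm

plate: A = 200 × 60 = 12000.00, centroid at (100.00, 30.00).
hole: A = −(83 × 23) = -1909.00, centroid at (88.50, 22.50).
ΣA = 10091.00 mm², ΣAx̄ = 1031053.50 mm³, ΣAȳ = 317047.50 mm³.
x̄ = 1031053.50/10091.00 = 102.18 mm; ȳ = 317047.50/10091.00 = 31.42 mm.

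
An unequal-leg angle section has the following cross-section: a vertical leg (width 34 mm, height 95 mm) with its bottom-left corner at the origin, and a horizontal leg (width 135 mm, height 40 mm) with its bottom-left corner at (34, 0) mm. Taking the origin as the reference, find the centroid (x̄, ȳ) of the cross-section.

x̄ = 69.87 mm, ȳ = 30.29 mm

vertical leg: A = 34 × 95 = 3230.00, centroid at (17.00, 47.50).
horizontal leg: A = 135 × 40 = 5400.00, centroid at (101.50, 20.00).
ΣA = 8630.00 mm²
ΣAx̄ = (3230.00)(17.00) + (5400.00)(101.50) = 603010.00 mm³
ΣAȳ = (3230.00)(47.50) + (5400.00)(20.00) = 261425.00 mm³
x̄ = 603010.00 / 8630.00 = 69.87 mm
ȳ = 261425.00 / 8630.00 = 30.29 mm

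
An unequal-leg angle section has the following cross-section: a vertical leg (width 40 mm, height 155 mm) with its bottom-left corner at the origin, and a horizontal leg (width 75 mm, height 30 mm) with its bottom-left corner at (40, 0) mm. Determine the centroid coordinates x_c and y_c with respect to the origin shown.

vertical leg: A = 40 × 155 = 6200.00, centroid at (20.00, 77.50).
horizontal leg: A = 75 × 30 = 2250.00, centroid at (77.50, 15.00).
ΣA = 8450.00 mm²
ΣAx_c = (6200.00)(20.00) + (2250.00)(77.50) = 298375.00 mm³
ΣAy_c = (6200.00)(77.50) + (2250.00)(15.00) = 514250.00 mm³
x_c = 298375.00 / 8450.00 = 35.31 mm
y_c = 514250.00 / 8450.00 = 60.86 mm

x_c = 35.31 mm, y_c = 60.86 mm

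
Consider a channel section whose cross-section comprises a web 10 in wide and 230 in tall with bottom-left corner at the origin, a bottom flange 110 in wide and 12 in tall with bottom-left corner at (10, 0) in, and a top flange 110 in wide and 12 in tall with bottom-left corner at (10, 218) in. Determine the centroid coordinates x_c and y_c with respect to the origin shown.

x_c = 37.06 in, y_c = 115.00 in

Part | A | x̄ᵢ | ȳᵢ | A·x̄ᵢ | A·ȳᵢ
web | 2300.00 | 5.00 | 115.00 | 11500.00 | 264500.00
bottom flange | 1320.00 | 65.00 | 6.00 | 85800.00 | 7920.00
top flange | 1320.00 | 65.00 | 224.00 | 85800.00 | 295680.00
Σ | 4940.00 |  |  | 183100.00 | 568100.00
x_c = 183100.00 / 4940.00 = 37.06 in
y_c = 568100.00 / 4940.00 = 115.00 in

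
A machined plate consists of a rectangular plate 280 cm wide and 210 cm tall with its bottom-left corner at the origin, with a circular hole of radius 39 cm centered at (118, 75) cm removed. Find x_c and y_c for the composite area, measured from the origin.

x_c = 141.95 cm, y_c = 107.65 cm

Part | A | x̄ᵢ | ȳᵢ | A·x̄ᵢ | A·ȳᵢ
plate | 58800.00 | 140.00 | 105.00 | 8232000.00 | 6174000.00
hole | -4778.36 | 118.00 | 75.00 | -563846.77 | -358377.18
Σ | 54021.64 |  |  | 7668153.23 | 5815622.82
x_c = 7668153.23 / 54021.64 = 141.95 cm
y_c = 5815622.82 / 54021.64 = 107.65 cm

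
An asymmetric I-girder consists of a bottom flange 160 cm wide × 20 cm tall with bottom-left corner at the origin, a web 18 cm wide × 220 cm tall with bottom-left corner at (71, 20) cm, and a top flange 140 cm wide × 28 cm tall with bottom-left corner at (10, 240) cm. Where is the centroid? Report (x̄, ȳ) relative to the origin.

x̄ = 80.00 cm, ȳ = 139.21 cm

bottom flange: A = 160 × 20 = 3200.00, centroid at (80.00, 10.00).
web: A = 18 × 220 = 3960.00, centroid at (80.00, 130.00).
top flange: A = 140 × 28 = 3920.00, centroid at (80.00, 254.00).
ΣA = 11080.00 cm²
ΣAx̄ = (3200.00)(80.00) + (3960.00)(80.00) + (3920.00)(80.00) = 886400.00 cm³
ΣAȳ = (3200.00)(10.00) + (3960.00)(130.00) + (3920.00)(254.00) = 1542480.00 cm³
x̄ = 886400.00 / 11080.00 = 80.00 cm
ȳ = 1542480.00 / 11080.00 = 139.21 cm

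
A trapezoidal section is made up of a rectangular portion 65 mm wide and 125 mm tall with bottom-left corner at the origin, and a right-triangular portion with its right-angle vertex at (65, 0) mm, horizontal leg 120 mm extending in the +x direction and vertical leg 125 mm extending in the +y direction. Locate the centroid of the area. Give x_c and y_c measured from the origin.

rectangular portion: A = 65 × 125 = 8125.00, centroid at (32.50, 62.50).
triangular portion: A = ½·120·125 = 7500.00, centroid at (105.00, 41.67).
ΣA = 15625.00 mm²
ΣAx_c = (8125.00)(32.50) + (7500.00)(105.00) = 1051562.50 mm³
ΣAy_c = (8125.00)(62.50) + (7500.00)(41.67) = 820312.50 mm³
x_c = 1051562.50 / 15625.00 = 67.30 mm
y_c = 820312.50 / 15625.00 = 52.50 mm

x_c = 67.30 mm, y_c = 52.50 mm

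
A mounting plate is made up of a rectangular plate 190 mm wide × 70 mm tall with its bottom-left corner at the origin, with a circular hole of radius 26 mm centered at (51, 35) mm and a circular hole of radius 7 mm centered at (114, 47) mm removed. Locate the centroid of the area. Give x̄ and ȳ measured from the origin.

Part | A | x̄ᵢ | ȳᵢ | A·x̄ᵢ | A·ȳᵢ
plate | 13300.00 | 95.00 | 35.00 | 1263500.00 | 465500.00
hole 1 | -2123.72 | 51.00 | 35.00 | -108309.55 | -74330.08
hole 2 | -153.94 | 114.00 | 47.00 | -17548.94 | -7235.09
Σ | 11022.35 |  |  | 1137641.52 | 383934.83
x̄ = 1137641.52 / 11022.35 = 103.21 mm
ȳ = 383934.83 / 11022.35 = 34.83 mm

x̄ = 103.21 mm, ȳ = 34.83 mm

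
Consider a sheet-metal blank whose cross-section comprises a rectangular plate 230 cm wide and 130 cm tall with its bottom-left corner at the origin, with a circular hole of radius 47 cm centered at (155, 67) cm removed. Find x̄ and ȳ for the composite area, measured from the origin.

plate: A = 230 × 130 = 29900.00, centroid at (115.00, 65.00).
hole: A = −π·47² = -6939.78, centroid at (155.00, 67.00).
ΣA = 22960.22 cm²
ΣAx̄ = (29900.00)(115.00) + (-6939.78)(155.00) = 2362834.38 cm³
ΣAȳ = (29900.00)(65.00) + (-6939.78)(67.00) = 1478534.86 cm³
x̄ = 2362834.38 / 22960.22 = 102.91 cm
ȳ = 1478534.86 / 22960.22 = 64.40 cm

x̄ = 102.91 cm, ȳ = 64.40 cm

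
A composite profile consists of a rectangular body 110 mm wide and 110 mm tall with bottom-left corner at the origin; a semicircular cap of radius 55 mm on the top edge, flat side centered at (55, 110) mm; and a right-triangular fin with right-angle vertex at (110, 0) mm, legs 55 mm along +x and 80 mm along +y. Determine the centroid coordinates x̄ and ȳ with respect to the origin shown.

x̄ = 63.47 mm, ȳ = 71.27 mm

rectangular body: A = 110 × 110 = 12100.00, centroid at (55.00, 55.00).
semicircular top: A = ½π·55² = 4751.66, centroid at (55.00, 133.34).
triangular fin: A = ½·55·80 = 2200.00, centroid at (128.33, 26.67).
ΣA = 19051.66 mm², ΣAx̄ = 1209174.57 mm³, ΣAȳ = 1357765.81 mm³.
x̄ = 1209174.57/19051.66 = 63.47 mm; ȳ = 1357765.81/19051.66 = 71.27 mm.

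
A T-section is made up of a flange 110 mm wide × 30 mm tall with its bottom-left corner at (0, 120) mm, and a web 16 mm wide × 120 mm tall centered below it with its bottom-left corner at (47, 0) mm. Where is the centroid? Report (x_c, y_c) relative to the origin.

x_c = 55.00 mm, y_c = 107.41 mm

web: A = 16 × 120 = 1920.00, centroid at (55.00, 60.00).
flange: A = 110 × 30 = 3300.00, centroid at (55.00, 135.00).
ΣA = 5220.00 mm²
ΣAx_c = (1920.00)(55.00) + (3300.00)(55.00) = 287100.00 mm³
ΣAy_c = (1920.00)(60.00) + (3300.00)(135.00) = 560700.00 mm³
x_c = 287100.00 / 5220.00 = 55.00 mm
y_c = 560700.00 / 5220.00 = 107.41 mm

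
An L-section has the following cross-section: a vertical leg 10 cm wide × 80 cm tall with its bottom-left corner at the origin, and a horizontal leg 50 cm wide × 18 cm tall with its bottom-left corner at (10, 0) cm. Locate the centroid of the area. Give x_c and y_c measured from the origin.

x_c = 20.88 cm, y_c = 23.59 cm

vertical leg: A = 10 × 80 = 800.00, centroid at (5.00, 40.00).
horizontal leg: A = 50 × 18 = 900.00, centroid at (35.00, 9.00).
ΣA = 1700.00 cm²
ΣAx_c = (800.00)(5.00) + (900.00)(35.00) = 35500.00 cm³
ΣAy_c = (800.00)(40.00) + (900.00)(9.00) = 40100.00 cm³
x_c = 35500.00 / 1700.00 = 20.88 cm
y_c = 40100.00 / 1700.00 = 23.59 cm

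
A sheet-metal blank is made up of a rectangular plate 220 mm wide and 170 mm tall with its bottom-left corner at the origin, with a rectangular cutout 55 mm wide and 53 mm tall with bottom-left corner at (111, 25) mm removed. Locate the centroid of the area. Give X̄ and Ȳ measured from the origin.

plate: A = 220 × 170 = 37400.00, centroid at (110.00, 85.00).
hole: A = −(55 × 53) = -2915.00, centroid at (138.50, 51.50).
ΣA = 34485.00 mm², ΣAX̄ = 3710272.50 mm³, ΣAȲ = 3028877.50 mm³.
X̄ = 3710272.50/34485.00 = 107.59 mm; Ȳ = 3028877.50/34485.00 = 87.83 mm.

X̄ = 107.59 mm, Ȳ = 87.83 mm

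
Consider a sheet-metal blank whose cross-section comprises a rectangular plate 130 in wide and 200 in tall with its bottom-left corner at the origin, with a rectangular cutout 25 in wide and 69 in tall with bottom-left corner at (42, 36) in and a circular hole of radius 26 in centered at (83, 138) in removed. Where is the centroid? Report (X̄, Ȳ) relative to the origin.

X̄ = 64.09 in, Ȳ = 98.65 in

plate: A = 130 × 200 = 26000.00, centroid at (65.00, 100.00).
hole 1: A = −(25 × 69) = -1725.00, centroid at (54.50, 70.50).
hole 2: A = −π·26² = -2123.72, centroid at (83.00, 138.00).
ΣA = 22151.28 in², ΣAX̄ = 1419719.02 in³, ΣAȲ = 2185314.60 in³.
X̄ = 1419719.02/22151.28 = 64.09 in; Ȳ = 2185314.60/22151.28 = 98.65 in.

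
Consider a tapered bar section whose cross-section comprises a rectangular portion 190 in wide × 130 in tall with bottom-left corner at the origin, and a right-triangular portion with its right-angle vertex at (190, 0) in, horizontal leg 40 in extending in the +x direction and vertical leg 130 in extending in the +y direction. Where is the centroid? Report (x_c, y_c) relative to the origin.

Part | A | x̄ᵢ | ȳᵢ | A·x̄ᵢ | A·ȳᵢ
rectangular portion | 24700.00 | 95.00 | 65.00 | 2346500.00 | 1605500.00
triangular portion | 2600.00 | 203.33 | 43.33 | 528666.67 | 112666.67
Σ | 27300.00 |  |  | 2875166.67 | 1718166.67
x_c = 2875166.67 / 27300.00 = 105.32 in
y_c = 1718166.67 / 27300.00 = 62.94 in

x_c = 105.32 in, y_c = 62.94 in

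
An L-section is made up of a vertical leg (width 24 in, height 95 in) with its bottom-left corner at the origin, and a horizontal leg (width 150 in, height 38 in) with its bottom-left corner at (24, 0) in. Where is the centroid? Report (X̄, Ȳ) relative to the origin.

X̄ = 74.14 in, Ȳ = 27.14 in

vertical leg: A = 24 × 95 = 2280.00, centroid at (12.00, 47.50).
horizontal leg: A = 150 × 38 = 5700.00, centroid at (99.00, 19.00).
ΣA = 7980.00 in², ΣAX̄ = 591660.00 in³, ΣAȲ = 216600.00 in³.
X̄ = 591660.00/7980.00 = 74.14 in; Ȳ = 216600.00/7980.00 = 27.14 in.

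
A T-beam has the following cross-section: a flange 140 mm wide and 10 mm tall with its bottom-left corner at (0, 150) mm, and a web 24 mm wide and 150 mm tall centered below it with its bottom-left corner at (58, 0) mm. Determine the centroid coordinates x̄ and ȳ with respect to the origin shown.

web: A = 24 × 150 = 3600.00, centroid at (70.00, 75.00).
flange: A = 140 × 10 = 1400.00, centroid at (70.00, 155.00).
ΣA = 5000.00 mm², ΣAx̄ = 350000.00 mm³, ΣAȳ = 487000.00 mm³.
x̄ = 350000.00/5000.00 = 70.00 mm; ȳ = 487000.00/5000.00 = 97.40 mm.

x̄ = 70.00 mm, ȳ = 97.40 mm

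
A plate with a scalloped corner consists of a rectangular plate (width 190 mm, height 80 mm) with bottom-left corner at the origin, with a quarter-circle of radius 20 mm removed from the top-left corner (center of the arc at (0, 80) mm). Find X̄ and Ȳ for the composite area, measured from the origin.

plate: A = 190 × 80 = 15200.00, centroid at (95.00, 40.00).
removed quarter-circle: A = −¼π·20² = -314.16, centroid at (8.49, 71.51).
ΣA = 14885.84 mm², ΣAX̄ = 1441333.33 mm³, ΣAȲ = 585533.93 mm³.
X̄ = 1441333.33/14885.84 = 96.83 mm; Ȳ = 585533.93/14885.84 = 39.33 mm.

X̄ = 96.83 mm, Ȳ = 39.33 mm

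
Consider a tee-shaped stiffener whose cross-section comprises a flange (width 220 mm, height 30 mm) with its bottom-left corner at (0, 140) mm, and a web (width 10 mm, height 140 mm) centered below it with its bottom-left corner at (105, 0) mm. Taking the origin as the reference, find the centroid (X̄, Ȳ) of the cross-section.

X̄ = 110.00 mm, Ȳ = 140.12 mm

Part | A | x̄ᵢ | ȳᵢ | A·x̄ᵢ | A·ȳᵢ
web | 1400.00 | 110.00 | 70.00 | 154000.00 | 98000.00
flange | 6600.00 | 110.00 | 155.00 | 726000.00 | 1023000.00
Σ | 8000.00 |  |  | 880000.00 | 1121000.00
X̄ = 880000.00 / 8000.00 = 110.00 mm
Ȳ = 1121000.00 / 8000.00 = 140.12 mm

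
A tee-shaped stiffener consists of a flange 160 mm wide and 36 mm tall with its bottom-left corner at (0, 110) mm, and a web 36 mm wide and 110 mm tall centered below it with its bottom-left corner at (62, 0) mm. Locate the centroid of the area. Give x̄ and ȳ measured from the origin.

web: A = 36 × 110 = 3960.00, centroid at (80.00, 55.00).
flange: A = 160 × 36 = 5760.00, centroid at (80.00, 128.00).
ΣA = 9720.00 mm², ΣAx̄ = 777600.00 mm³, ΣAȳ = 955080.00 mm³.
x̄ = 777600.00/9720.00 = 80.00 mm; ȳ = 955080.00/9720.00 = 98.26 mm.

x̄ = 80.00 mm, ȳ = 98.26 mm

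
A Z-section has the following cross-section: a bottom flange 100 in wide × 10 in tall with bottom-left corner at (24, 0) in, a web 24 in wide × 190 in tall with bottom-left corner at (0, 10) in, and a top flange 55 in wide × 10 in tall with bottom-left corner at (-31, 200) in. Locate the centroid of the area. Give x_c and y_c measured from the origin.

Part | A | x̄ᵢ | ȳᵢ | A·x̄ᵢ | A·ȳᵢ
bottom flange | 1000.00 | 74.00 | 5.00 | 74000.00 | 5000.00
web | 4560.00 | 12.00 | 105.00 | 54720.00 | 478800.00
top flange | 550.00 | -3.50 | 205.00 | -1925.00 | 112750.00
Σ | 6110.00 |  |  | 126795.00 | 596550.00
x_c = 126795.00 / 6110.00 = 20.75 in
y_c = 596550.00 / 6110.00 = 97.64 in

x_c = 20.75 in, y_c = 97.64 in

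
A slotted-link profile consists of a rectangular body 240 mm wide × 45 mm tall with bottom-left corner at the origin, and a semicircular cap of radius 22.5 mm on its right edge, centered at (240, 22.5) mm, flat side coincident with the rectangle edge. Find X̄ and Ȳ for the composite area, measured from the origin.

X̄ = 128.88 mm, Ȳ = 22.50 mm

Part | A | x̄ᵢ | ȳᵢ | A·x̄ᵢ | A·ȳᵢ
rectangular body | 10800.00 | 120.00 | 22.50 | 1296000.00 | 243000.00
semicircular end | 795.22 | 249.55 | 22.50 | 198445.50 | 17892.35
Σ | 11595.22 |  |  | 1494445.50 | 260892.35
X̄ = 1494445.50 / 11595.22 = 128.88 mm
Ȳ = 260892.35 / 11595.22 = 22.50 mm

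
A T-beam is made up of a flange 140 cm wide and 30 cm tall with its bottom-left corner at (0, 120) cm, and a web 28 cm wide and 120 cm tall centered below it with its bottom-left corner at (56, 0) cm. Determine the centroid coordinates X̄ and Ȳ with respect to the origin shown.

X̄ = 70.00 cm, Ȳ = 101.67 cm

web: A = 28 × 120 = 3360.00, centroid at (70.00, 60.00).
flange: A = 140 × 30 = 4200.00, centroid at (70.00, 135.00).
ΣA = 7560.00 cm²
ΣAX̄ = (3360.00)(70.00) + (4200.00)(70.00) = 529200.00 cm³
ΣAȲ = (3360.00)(60.00) + (4200.00)(135.00) = 768600.00 cm³
X̄ = 529200.00 / 7560.00 = 70.00 cm
Ȳ = 768600.00 / 7560.00 = 101.67 cm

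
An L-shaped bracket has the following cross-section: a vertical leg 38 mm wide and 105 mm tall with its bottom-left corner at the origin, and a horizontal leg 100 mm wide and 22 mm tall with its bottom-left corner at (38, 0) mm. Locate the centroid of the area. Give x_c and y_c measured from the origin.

vertical leg: A = 38 × 105 = 3990.00, centroid at (19.00, 52.50).
horizontal leg: A = 100 × 22 = 2200.00, centroid at (88.00, 11.00).
ΣA = 6190.00 mm², ΣAx_c = 269410.00 mm³, ΣAy_c = 233675.00 mm³.
x_c = 269410.00/6190.00 = 43.52 mm; y_c = 233675.00/6190.00 = 37.75 mm.

x_c = 43.52 mm, y_c = 37.75 mm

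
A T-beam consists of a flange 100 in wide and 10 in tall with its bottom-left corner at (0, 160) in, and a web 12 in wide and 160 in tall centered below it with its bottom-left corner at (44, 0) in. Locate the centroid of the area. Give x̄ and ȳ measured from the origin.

x̄ = 50.00 in, ȳ = 109.11 in

web: A = 12 × 160 = 1920.00, centroid at (50.00, 80.00).
flange: A = 100 × 10 = 1000.00, centroid at (50.00, 165.00).
ΣA = 2920.00 in²
ΣAx̄ = (1920.00)(50.00) + (1000.00)(50.00) = 146000.00 in³
ΣAȳ = (1920.00)(80.00) + (1000.00)(165.00) = 318600.00 in³
x̄ = 146000.00 / 2920.00 = 50.00 in
ȳ = 318600.00 / 2920.00 = 109.11 in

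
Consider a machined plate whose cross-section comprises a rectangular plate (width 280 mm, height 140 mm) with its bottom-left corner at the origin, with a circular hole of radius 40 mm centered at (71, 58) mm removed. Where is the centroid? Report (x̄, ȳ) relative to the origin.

plate: A = 280 × 140 = 39200.00, centroid at (140.00, 70.00).
hole: A = −π·40² = -5026.55, centroid at (71.00, 58.00).
ΣA = 34173.45 mm²
ΣAx̄ = (39200.00)(140.00) + (-5026.55)(71.00) = 5131115.07 mm³
ΣAȳ = (39200.00)(70.00) + (-5026.55)(58.00) = 2452460.20 mm³
x̄ = 5131115.07 / 34173.45 = 150.15 mm
ȳ = 2452460.20 / 34173.45 = 71.77 mm

x̄ = 150.15 mm, ȳ = 71.77 mm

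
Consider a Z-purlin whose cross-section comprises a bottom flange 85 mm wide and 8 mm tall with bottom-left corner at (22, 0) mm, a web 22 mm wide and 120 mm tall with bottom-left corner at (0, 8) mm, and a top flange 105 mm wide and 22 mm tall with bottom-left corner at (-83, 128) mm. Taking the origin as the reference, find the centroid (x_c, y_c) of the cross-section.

x_c = 0.43 mm, y_c = 89.40 mm

bottom flange: A = 85 × 8 = 680.00, centroid at (64.50, 4.00).
web: A = 22 × 120 = 2640.00, centroid at (11.00, 68.00).
top flange: A = 105 × 22 = 2310.00, centroid at (-30.50, 139.00).
ΣA = 5630.00 mm², ΣAx_c = 2445.00 mm³, ΣAy_c = 503330.00 mm³.
x_c = 2445.00/5630.00 = 0.43 mm; y_c = 503330.00/5630.00 = 89.40 mm.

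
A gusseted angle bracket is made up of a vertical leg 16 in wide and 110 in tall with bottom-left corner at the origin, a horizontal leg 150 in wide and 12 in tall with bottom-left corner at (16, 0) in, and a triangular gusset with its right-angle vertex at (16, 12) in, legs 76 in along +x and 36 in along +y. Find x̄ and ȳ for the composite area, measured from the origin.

Part | A | x̄ᵢ | ȳᵢ | A·x̄ᵢ | A·ȳᵢ
vertical leg | 1760.00 | 8.00 | 55.00 | 14080.00 | 96800.00
horizontal leg | 1800.00 | 91.00 | 6.00 | 163800.00 | 10800.00
gusset | 1368.00 | 41.33 | 24.00 | 56544.00 | 32832.00
Σ | 4928.00 |  |  | 234424.00 | 140432.00
x̄ = 234424.00 / 4928.00 = 47.57 in
ȳ = 140432.00 / 4928.00 = 28.50 in

x̄ = 47.57 in, ȳ = 28.50 in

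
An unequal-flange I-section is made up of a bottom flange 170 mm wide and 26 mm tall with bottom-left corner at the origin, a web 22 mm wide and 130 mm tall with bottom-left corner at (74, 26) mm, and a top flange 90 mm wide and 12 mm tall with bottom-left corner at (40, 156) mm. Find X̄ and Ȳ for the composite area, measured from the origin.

bottom flange: A = 170 × 26 = 4420.00, centroid at (85.00, 13.00).
web: A = 22 × 130 = 2860.00, centroid at (85.00, 91.00).
top flange: A = 90 × 12 = 1080.00, centroid at (85.00, 162.00).
ΣA = 8360.00 mm², ΣAX̄ = 710600.00 mm³, ΣAȲ = 492680.00 mm³.
X̄ = 710600.00/8360.00 = 85.00 mm; Ȳ = 492680.00/8360.00 = 58.93 mm.

X̄ = 85.00 mm, Ȳ = 58.93 mm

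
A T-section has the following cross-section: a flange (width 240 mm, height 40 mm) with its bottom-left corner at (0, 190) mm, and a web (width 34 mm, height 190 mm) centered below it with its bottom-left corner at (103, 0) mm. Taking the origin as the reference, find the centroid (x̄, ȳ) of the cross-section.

x̄ = 120.00 mm, ȳ = 163.74 mm

web: A = 34 × 190 = 6460.00, centroid at (120.00, 95.00).
flange: A = 240 × 40 = 9600.00, centroid at (120.00, 210.00).
ΣA = 16060.00 mm²
ΣAx̄ = (6460.00)(120.00) + (9600.00)(120.00) = 1927200.00 mm³
ΣAȳ = (6460.00)(95.00) + (9600.00)(210.00) = 2629700.00 mm³
x̄ = 1927200.00 / 16060.00 = 120.00 mm
ȳ = 2629700.00 / 16060.00 = 163.74 mm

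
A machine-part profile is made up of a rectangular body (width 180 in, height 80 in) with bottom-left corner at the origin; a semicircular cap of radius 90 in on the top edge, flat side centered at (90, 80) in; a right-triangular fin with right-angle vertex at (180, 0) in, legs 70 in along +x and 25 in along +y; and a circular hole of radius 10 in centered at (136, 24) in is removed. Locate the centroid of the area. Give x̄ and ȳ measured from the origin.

x̄ = 93.06 in, ȳ = 75.12 in

rectangular body: A = 180 × 80 = 14400.00, centroid at (90.00, 40.00).
semicircular top: A = ½π·90² = 12723.45, centroid at (90.00, 118.20).
triangular fin: A = ½·70·25 = 875.00, centroid at (203.33, 8.33).
hole: A = −π·10² = -314.16, centroid at (136.00, 24.00).
ΣA = 27684.29 in², ΣAx̄ = 2576301.53 in³, ΣAȳ = 2079627.86 in³.
x̄ = 2576301.53/27684.29 = 93.06 in; ȳ = 2079627.86/27684.29 = 75.12 in.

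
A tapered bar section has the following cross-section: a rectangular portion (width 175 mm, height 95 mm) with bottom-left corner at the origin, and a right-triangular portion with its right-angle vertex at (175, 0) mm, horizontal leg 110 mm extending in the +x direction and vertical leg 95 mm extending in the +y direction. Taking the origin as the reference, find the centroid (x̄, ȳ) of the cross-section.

rectangular portion: A = 175 × 95 = 16625.00, centroid at (87.50, 47.50).
triangular portion: A = ½·110·95 = 5225.00, centroid at (211.67, 31.67).
ΣA = 21850.00 mm²
ΣAx̄ = (16625.00)(87.50) + (5225.00)(211.67) = 2560645.83 mm³
ΣAȳ = (16625.00)(47.50) + (5225.00)(31.67) = 955145.83 mm³
x̄ = 2560645.83 / 21850.00 = 117.19 mm
ȳ = 955145.83 / 21850.00 = 43.71 mm

x̄ = 117.19 mm, ȳ = 43.71 mm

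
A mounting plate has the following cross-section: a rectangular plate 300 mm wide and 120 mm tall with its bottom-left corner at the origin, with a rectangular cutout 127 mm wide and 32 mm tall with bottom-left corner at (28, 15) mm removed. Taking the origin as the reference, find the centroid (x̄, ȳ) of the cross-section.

Part | A | x̄ᵢ | ȳᵢ | A·x̄ᵢ | A·ȳᵢ
plate | 36000.00 | 150.00 | 60.00 | 5400000.00 | 2160000.00
hole | -4064.00 | 91.50 | 31.00 | -371856.00 | -125984.00
Σ | 31936.00 |  |  | 5028144.00 | 2034016.00
x̄ = 5028144.00 / 31936.00 = 157.44 mm
ȳ = 2034016.00 / 31936.00 = 63.69 mm

x̄ = 157.44 mm, ȳ = 63.69 mm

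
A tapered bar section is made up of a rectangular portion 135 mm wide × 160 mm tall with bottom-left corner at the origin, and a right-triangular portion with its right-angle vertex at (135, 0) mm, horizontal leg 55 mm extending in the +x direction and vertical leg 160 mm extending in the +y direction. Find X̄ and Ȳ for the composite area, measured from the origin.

X̄ = 82.03 mm, Ȳ = 75.49 mm

rectangular portion: A = 135 × 160 = 21600.00, centroid at (67.50, 80.00).
triangular portion: A = ½·55·160 = 4400.00, centroid at (153.33, 53.33).
ΣA = 26000.00 mm²
ΣAX̄ = (21600.00)(67.50) + (4400.00)(153.33) = 2132666.67 mm³
ΣAȲ = (21600.00)(80.00) + (4400.00)(53.33) = 1962666.67 mm³
X̄ = 2132666.67 / 26000.00 = 82.03 mm
Ȳ = 1962666.67 / 26000.00 = 75.49 mm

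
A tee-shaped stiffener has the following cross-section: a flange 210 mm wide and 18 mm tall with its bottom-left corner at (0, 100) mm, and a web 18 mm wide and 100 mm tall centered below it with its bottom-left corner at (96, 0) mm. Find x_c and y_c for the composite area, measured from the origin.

x_c = 105.00 mm, y_c = 89.97 mm

Part | A | x̄ᵢ | ȳᵢ | A·x̄ᵢ | A·ȳᵢ
web | 1800.00 | 105.00 | 50.00 | 189000.00 | 90000.00
flange | 3780.00 | 105.00 | 109.00 | 396900.00 | 412020.00
Σ | 5580.00 |  |  | 585900.00 | 502020.00
x_c = 585900.00 / 5580.00 = 105.00 mm
y_c = 502020.00 / 5580.00 = 89.97 mm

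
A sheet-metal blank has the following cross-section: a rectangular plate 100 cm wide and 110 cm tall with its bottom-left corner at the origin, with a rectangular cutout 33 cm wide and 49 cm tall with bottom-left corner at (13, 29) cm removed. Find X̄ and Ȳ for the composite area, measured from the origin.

X̄ = 53.53 cm, Ȳ = 55.26 cm

plate: A = 100 × 110 = 11000.00, centroid at (50.00, 55.00).
hole: A = −(33 × 49) = -1617.00, centroid at (29.50, 53.50).
ΣA = 9383.00 cm², ΣAX̄ = 502298.50 cm³, ΣAȲ = 518490.50 cm³.
X̄ = 502298.50/9383.00 = 53.53 cm; Ȳ = 518490.50/9383.00 = 55.26 cm.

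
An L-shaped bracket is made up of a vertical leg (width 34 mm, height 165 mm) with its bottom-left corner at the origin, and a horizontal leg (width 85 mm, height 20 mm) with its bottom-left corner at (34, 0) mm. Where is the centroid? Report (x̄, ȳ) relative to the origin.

vertical leg: A = 34 × 165 = 5610.00, centroid at (17.00, 82.50).
horizontal leg: A = 85 × 20 = 1700.00, centroid at (76.50, 10.00).
ΣA = 7310.00 mm²
ΣAx̄ = (5610.00)(17.00) + (1700.00)(76.50) = 225420.00 mm³
ΣAȳ = (5610.00)(82.50) + (1700.00)(10.00) = 479825.00 mm³
x̄ = 225420.00 / 7310.00 = 30.84 mm
ȳ = 479825.00 / 7310.00 = 65.64 mm

x̄ = 30.84 mm, ȳ = 65.64 mm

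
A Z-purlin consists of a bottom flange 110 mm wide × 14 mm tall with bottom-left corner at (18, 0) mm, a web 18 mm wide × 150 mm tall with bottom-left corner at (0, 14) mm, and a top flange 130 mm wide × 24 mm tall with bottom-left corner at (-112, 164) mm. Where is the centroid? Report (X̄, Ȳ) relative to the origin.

Part | A | x̄ᵢ | ȳᵢ | A·x̄ᵢ | A·ȳᵢ
bottom flange | 1540.00 | 73.00 | 7.00 | 112420.00 | 10780.00
web | 2700.00 | 9.00 | 89.00 | 24300.00 | 240300.00
top flange | 3120.00 | -47.00 | 176.00 | -146640.00 | 549120.00
Σ | 7360.00 |  |  | -9920.00 | 800200.00
X̄ = -9920.00 / 7360.00 = -1.35 mm
Ȳ = 800200.00 / 7360.00 = 108.72 mm

X̄ = -1.35 mm, Ȳ = 108.72 mm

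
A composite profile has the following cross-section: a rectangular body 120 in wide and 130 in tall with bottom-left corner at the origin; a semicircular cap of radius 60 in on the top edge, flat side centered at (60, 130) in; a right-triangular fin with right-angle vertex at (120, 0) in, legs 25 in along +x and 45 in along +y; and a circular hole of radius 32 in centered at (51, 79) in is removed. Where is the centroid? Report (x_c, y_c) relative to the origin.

x_c = 63.62 in, y_c = 88.57 in

Part | A | x̄ᵢ | ȳᵢ | A·x̄ᵢ | A·ȳᵢ
rectangular body | 15600.00 | 60.00 | 65.00 | 936000.00 | 1014000.00
semicircular top | 5654.87 | 60.00 | 155.46 | 339292.01 | 879132.68
triangular fin | 562.50 | 128.33 | 15.00 | 72187.50 | 8437.50
hole | -3216.99 | 51.00 | 79.00 | -164066.53 | -254142.28
Σ | 18600.38 |  |  | 1183412.97 | 1647427.90
x_c = 1183412.97 / 18600.38 = 63.62 in
y_c = 1647427.90 / 18600.38 = 88.57 in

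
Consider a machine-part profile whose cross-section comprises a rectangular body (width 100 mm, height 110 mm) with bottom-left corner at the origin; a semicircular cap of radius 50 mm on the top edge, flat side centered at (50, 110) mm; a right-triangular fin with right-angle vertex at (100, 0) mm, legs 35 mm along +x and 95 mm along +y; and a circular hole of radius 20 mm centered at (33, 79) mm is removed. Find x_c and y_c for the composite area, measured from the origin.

Part | A | x̄ᵢ | ȳᵢ | A·x̄ᵢ | A·ȳᵢ
rectangular body | 11000.00 | 50.00 | 55.00 | 550000.00 | 605000.00
semicircular top | 3926.99 | 50.00 | 131.22 | 196349.54 | 515302.32
triangular fin | 1662.50 | 111.67 | 31.67 | 185645.83 | 52645.83
hole | -1256.64 | 33.00 | 79.00 | -41469.02 | -99274.33
Σ | 15332.85 |  |  | 890526.35 | 1073673.83
x_c = 890526.35 / 15332.85 = 58.08 mm
y_c = 1073673.83 / 15332.85 = 70.02 mm

x_c = 58.08 mm, y_c = 70.02 mm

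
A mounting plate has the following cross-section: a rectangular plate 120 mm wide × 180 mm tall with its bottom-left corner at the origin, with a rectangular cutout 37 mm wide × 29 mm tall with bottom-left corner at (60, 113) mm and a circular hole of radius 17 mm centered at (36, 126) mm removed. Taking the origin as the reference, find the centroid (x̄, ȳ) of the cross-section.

x̄ = 60.10 mm, ȳ = 86.28 mm

plate: A = 120 × 180 = 21600.00, centroid at (60.00, 90.00).
hole 1: A = −(37 × 29) = -1073.00, centroid at (78.50, 127.50).
hole 2: A = −π·17² = -907.92, centroid at (36.00, 126.00).
ΣA = 19619.08 mm²
ΣAx̄ = (21600.00)(60.00) + (-1073.00)(78.50) + (-907.92)(36.00) = 1179084.37 mm³
ΣAȳ = (21600.00)(90.00) + (-1073.00)(127.50) + (-907.92)(126.00) = 1692794.55 mm³
x̄ = 1179084.37 / 19619.08 = 60.10 mm
ȳ = 1692794.55 / 19619.08 = 86.28 mm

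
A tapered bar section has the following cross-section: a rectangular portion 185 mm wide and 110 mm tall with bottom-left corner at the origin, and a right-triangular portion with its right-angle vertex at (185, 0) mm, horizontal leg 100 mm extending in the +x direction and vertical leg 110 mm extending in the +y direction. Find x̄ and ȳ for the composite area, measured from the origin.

x̄ = 119.27 mm, ȳ = 51.10 mm

rectangular portion: A = 185 × 110 = 20350.00, centroid at (92.50, 55.00).
triangular portion: A = ½·100·110 = 5500.00, centroid at (218.33, 36.67).
ΣA = 25850.00 mm²
ΣAx̄ = (20350.00)(92.50) + (5500.00)(218.33) = 3083208.33 mm³
ΣAȳ = (20350.00)(55.00) + (5500.00)(36.67) = 1320916.67 mm³
x̄ = 3083208.33 / 25850.00 = 119.27 mm
ȳ = 1320916.67 / 25850.00 = 51.10 mm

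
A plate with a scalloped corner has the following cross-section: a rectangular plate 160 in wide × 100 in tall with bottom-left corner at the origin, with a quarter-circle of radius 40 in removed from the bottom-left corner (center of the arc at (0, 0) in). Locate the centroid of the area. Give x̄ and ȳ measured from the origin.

plate: A = 160 × 100 = 16000.00, centroid at (80.00, 50.00).
removed quarter-circle: A = −¼π·40² = -1256.64, centroid at (16.98, 16.98).
ΣA = 14743.36 in², ΣAx̄ = 1258666.67 in³, ΣAȳ = 778666.67 in³.
x̄ = 1258666.67/14743.36 = 85.37 in; ȳ = 778666.67/14743.36 = 52.81 in.

x̄ = 85.37 in, ȳ = 52.81 in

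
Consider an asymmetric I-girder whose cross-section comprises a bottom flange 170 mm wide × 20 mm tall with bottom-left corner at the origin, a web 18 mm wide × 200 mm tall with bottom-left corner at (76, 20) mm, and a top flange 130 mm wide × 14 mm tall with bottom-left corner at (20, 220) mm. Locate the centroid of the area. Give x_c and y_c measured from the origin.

x_c = 85.00 mm, y_c = 99.68 mm

bottom flange: A = 170 × 20 = 3400.00, centroid at (85.00, 10.00).
web: A = 18 × 200 = 3600.00, centroid at (85.00, 120.00).
top flange: A = 130 × 14 = 1820.00, centroid at (85.00, 227.00).
ΣA = 8820.00 mm², ΣAx_c = 749700.00 mm³, ΣAy_c = 879140.00 mm³.
x_c = 749700.00/8820.00 = 85.00 mm; y_c = 879140.00/8820.00 = 99.68 mm.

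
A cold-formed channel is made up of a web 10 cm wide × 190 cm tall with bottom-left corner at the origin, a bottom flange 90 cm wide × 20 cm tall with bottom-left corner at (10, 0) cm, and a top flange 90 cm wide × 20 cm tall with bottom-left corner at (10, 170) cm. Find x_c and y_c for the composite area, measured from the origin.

x_c = 37.73 cm, y_c = 95.00 cm

web: A = 10 × 190 = 1900.00, centroid at (5.00, 95.00).
bottom flange: A = 90 × 20 = 1800.00, centroid at (55.00, 10.00).
top flange: A = 90 × 20 = 1800.00, centroid at (55.00, 180.00).
ΣA = 5500.00 cm²
ΣAx_c = (1900.00)(5.00) + (1800.00)(55.00) + (1800.00)(55.00) = 207500.00 cm³
ΣAy_c = (1900.00)(95.00) + (1800.00)(10.00) + (1800.00)(180.00) = 522500.00 cm³
x_c = 207500.00 / 5500.00 = 37.73 cm
y_c = 522500.00 / 5500.00 = 95.00 cm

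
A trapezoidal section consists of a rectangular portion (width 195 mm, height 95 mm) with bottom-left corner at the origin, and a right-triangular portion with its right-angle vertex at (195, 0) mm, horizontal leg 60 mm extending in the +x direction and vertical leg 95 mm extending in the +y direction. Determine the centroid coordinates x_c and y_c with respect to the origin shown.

rectangular portion: A = 195 × 95 = 18525.00, centroid at (97.50, 47.50).
triangular portion: A = ½·60·95 = 2850.00, centroid at (215.00, 31.67).
ΣA = 21375.00 mm², ΣAx_c = 2418937.50 mm³, ΣAy_c = 970187.50 mm³.
x_c = 2418937.50/21375.00 = 113.17 mm; y_c = 970187.50/21375.00 = 45.39 mm.

x_c = 113.17 mm, y_c = 45.39 mm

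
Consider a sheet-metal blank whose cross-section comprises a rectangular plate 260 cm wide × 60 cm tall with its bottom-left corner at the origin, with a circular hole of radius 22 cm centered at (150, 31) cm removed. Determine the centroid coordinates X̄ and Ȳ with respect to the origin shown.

Part | A | x̄ᵢ | ȳᵢ | A·x̄ᵢ | A·ȳᵢ
plate | 15600.00 | 130.00 | 30.00 | 2028000.00 | 468000.00
hole | -1520.53 | 150.00 | 31.00 | -228079.63 | -47136.46
Σ | 14079.47 |  |  | 1799920.37 | 420863.54
X̄ = 1799920.37 / 14079.47 = 127.84 cm
Ȳ = 420863.54 / 14079.47 = 29.89 cm

X̄ = 127.84 cm, Ȳ = 29.89 cm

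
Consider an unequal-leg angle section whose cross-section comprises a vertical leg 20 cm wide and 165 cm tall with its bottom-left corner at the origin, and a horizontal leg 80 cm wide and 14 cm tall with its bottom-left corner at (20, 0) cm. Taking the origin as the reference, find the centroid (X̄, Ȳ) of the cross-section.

vertical leg: A = 20 × 165 = 3300.00, centroid at (10.00, 82.50).
horizontal leg: A = 80 × 14 = 1120.00, centroid at (60.00, 7.00).
ΣA = 4420.00 cm²
ΣAX̄ = (3300.00)(10.00) + (1120.00)(60.00) = 100200.00 cm³
ΣAȲ = (3300.00)(82.50) + (1120.00)(7.00) = 280090.00 cm³
X̄ = 100200.00 / 4420.00 = 22.67 cm
Ȳ = 280090.00 / 4420.00 = 63.37 cm

X̄ = 22.67 cm, Ȳ = 63.37 cm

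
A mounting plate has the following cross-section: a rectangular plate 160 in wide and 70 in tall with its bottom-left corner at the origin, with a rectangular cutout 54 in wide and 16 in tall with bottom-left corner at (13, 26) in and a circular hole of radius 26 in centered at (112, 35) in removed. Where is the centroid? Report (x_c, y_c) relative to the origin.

x_c = 75.93 in, y_c = 35.11 in

plate: A = 160 × 70 = 11200.00, centroid at (80.00, 35.00).
hole 1: A = −(54 × 16) = -864.00, centroid at (40.00, 34.00).
hole 2: A = −π·26² = -2123.72, centroid at (112.00, 35.00).
ΣA = 8212.28 in², ΣAx_c = 623583.74 in³, ΣAy_c = 288293.92 in³.
x_c = 623583.74/8212.28 = 75.93 in; y_c = 288293.92/8212.28 = 35.11 in.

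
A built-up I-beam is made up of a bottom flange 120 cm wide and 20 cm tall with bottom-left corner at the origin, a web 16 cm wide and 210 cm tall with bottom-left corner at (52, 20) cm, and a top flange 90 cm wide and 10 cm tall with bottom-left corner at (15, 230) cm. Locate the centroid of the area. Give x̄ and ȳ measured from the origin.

x̄ = 60.00 cm, ȳ = 98.42 cm

bottom flange: A = 120 × 20 = 2400.00, centroid at (60.00, 10.00).
web: A = 16 × 210 = 3360.00, centroid at (60.00, 125.00).
top flange: A = 90 × 10 = 900.00, centroid at (60.00, 235.00).
ΣA = 6660.00 cm²
ΣAx̄ = (2400.00)(60.00) + (3360.00)(60.00) + (900.00)(60.00) = 399600.00 cm³
ΣAȳ = (2400.00)(10.00) + (3360.00)(125.00) + (900.00)(235.00) = 655500.00 cm³
x̄ = 399600.00 / 6660.00 = 60.00 cm
ȳ = 655500.00 / 6660.00 = 98.42 cm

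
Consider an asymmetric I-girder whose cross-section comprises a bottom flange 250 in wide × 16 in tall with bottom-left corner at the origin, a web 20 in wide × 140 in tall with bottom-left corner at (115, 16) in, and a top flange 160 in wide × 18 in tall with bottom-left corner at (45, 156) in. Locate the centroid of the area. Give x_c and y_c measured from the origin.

x_c = 125.00 in, y_c = 77.27 in

bottom flange: A = 250 × 16 = 4000.00, centroid at (125.00, 8.00).
web: A = 20 × 140 = 2800.00, centroid at (125.00, 86.00).
top flange: A = 160 × 18 = 2880.00, centroid at (125.00, 165.00).
ΣA = 9680.00 in², ΣAx_c = 1210000.00 in³, ΣAy_c = 748000.00 in³.
x_c = 1210000.00/9680.00 = 125.00 in; y_c = 748000.00/9680.00 = 77.27 in.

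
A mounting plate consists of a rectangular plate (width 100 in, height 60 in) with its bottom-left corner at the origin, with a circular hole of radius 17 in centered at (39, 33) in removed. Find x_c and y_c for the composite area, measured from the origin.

x_c = 51.96 in, y_c = 29.47 in

plate: A = 100 × 60 = 6000.00, centroid at (50.00, 30.00).
hole: A = −π·17² = -907.92, centroid at (39.00, 33.00).
ΣA = 5092.08 in²
ΣAx_c = (6000.00)(50.00) + (-907.92)(39.00) = 264591.11 in³
ΣAy_c = (6000.00)(30.00) + (-907.92)(33.00) = 150038.63 in³
x_c = 264591.11 / 5092.08 = 51.96 in
y_c = 150038.63 / 5092.08 = 29.47 in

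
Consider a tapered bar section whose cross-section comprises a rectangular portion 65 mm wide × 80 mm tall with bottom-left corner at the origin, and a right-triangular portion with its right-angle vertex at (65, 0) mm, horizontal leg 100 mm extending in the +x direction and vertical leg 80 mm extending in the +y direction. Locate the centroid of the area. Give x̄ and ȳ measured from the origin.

rectangular portion: A = 65 × 80 = 5200.00, centroid at (32.50, 40.00).
triangular portion: A = ½·100·80 = 4000.00, centroid at (98.33, 26.67).
ΣA = 9200.00 mm², ΣAx̄ = 562333.33 mm³, ΣAȳ = 314666.67 mm³.
x̄ = 562333.33/9200.00 = 61.12 mm; ȳ = 314666.67/9200.00 = 34.20 mm.

x̄ = 61.12 mm, ȳ = 34.20 mm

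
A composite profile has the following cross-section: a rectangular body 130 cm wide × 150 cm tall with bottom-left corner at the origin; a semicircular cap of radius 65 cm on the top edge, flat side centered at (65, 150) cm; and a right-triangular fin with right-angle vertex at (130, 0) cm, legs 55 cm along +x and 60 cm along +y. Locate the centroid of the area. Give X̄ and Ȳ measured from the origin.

rectangular body: A = 130 × 150 = 19500.00, centroid at (65.00, 75.00).
semicircular top: A = ½π·65² = 6636.61, centroid at (65.00, 177.59).
triangular fin: A = ½·55·60 = 1650.00, centroid at (148.33, 20.00).
ΣA = 27786.61 cm²
ΣAX̄ = (19500.00)(65.00) + (6636.61)(65.00) + (1650.00)(148.33) = 1943629.94 cm³
ΣAȲ = (19500.00)(75.00) + (6636.61)(177.59) + (1650.00)(20.00) = 2674075.51 cm³
X̄ = 1943629.94 / 27786.61 = 69.95 cm
Ȳ = 2674075.51 / 27786.61 = 96.24 cm

X̄ = 69.95 cm, Ȳ = 96.24 cm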